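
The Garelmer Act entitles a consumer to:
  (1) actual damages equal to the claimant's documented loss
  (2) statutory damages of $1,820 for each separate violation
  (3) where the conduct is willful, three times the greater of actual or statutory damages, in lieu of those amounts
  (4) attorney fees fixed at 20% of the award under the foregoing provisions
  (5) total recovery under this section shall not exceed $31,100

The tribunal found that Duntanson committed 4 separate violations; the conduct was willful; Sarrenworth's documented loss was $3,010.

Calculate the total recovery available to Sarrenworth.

Statutory damages: 4 × $1,820 = $7,280
Greater of actual damages ($3,010) or statutory damages ($7,280): $7,280
Trebled: 3 × $7,280 = $21,840
Attorney fees: 20% of $21,840 = $4,368
Total before cap: $21,840 + $4,368 = $26,208
Cap at $31,100: $26,208 is within the cap, no reduction.

$26,208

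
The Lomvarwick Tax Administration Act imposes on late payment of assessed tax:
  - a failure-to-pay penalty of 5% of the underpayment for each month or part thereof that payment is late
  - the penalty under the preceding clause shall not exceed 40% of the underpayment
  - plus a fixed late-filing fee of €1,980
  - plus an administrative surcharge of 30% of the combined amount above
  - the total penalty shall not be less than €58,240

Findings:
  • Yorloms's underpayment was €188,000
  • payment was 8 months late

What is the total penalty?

Accrued rate: 5% × 8 = 40%, capped at 40% → 40%
Failure-to-pay penalty: 40% of €188,000 = €75,200
Penalty before surcharge: €75,200 + €1,980 = €77,180
Administrative surcharge: 30% of €77,180 = €23,154
Total penalty: €77,180 + €23,154 = €100,334
Minimum €58,240: €100,334 meets the minimum, no increase.

€100,334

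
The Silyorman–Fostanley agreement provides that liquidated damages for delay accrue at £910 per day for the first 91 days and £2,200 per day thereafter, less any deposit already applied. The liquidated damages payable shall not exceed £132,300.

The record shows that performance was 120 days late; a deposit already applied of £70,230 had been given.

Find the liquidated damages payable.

First 91 days: 91 × £910 = £82,810
Remaining days: (120 − 91) × £2,200 = £63,800
Accrued per-day damages: £82,810 + £63,800 = £146,610
Less deposit already applied: £146,610 − £70,230 = £76,380
Cap at £132,300: £76,380 is within the cap, no reduction.

£76,380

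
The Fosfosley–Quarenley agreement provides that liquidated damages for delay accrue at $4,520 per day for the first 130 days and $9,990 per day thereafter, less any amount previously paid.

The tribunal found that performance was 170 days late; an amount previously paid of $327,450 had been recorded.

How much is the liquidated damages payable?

First 130 days: 130 × $4,520 = $587,600
Remaining days: (170 − 130) × $9,990 = $399,600
Accrued per-day damages: $587,600 + $399,600 = $987,200
Less amount previously paid: $987,200 − $327,450 = $659,750

$659,750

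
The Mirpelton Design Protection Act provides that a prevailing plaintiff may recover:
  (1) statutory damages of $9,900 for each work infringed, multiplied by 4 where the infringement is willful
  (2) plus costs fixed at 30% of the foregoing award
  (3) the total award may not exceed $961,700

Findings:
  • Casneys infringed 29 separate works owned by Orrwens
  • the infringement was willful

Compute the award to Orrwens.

Statutory damages: 29 × $9,900 = $287,100
Multiplied by 4: 4 × $287,100 = $1,148,400
Costs: 30% of $1,148,400 = $344,520
Award plus costs: $1,148,400 + $344,520 = $1,492,920
Cap at $961,700: $1,492,920 exceeds the cap → $961,700

$961,700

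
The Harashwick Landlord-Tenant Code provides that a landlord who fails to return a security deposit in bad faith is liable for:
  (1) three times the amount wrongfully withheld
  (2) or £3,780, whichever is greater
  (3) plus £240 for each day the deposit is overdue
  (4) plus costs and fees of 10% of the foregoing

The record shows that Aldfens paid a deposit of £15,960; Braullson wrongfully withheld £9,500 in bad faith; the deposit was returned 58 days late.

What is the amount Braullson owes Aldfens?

£46,662

Trebled: 3 × £9,500 = £28,500
Minimum £3,780: £28,500 meets the minimum, no increase.
Late-return penalty: 58 × £240 = £13,920
Damages plus late penalty: £28,500 + £13,920 = £42,420
Costs and fees: 10% of £42,420 = £4,242
Total recovery: £42,420 + £4,242 = £46,662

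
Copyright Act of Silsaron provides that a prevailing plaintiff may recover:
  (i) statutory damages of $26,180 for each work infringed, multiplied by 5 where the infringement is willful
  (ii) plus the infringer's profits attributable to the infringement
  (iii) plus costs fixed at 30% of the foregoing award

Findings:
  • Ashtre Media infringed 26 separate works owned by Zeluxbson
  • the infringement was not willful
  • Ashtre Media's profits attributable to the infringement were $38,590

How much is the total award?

Award: $935,051

Statutory damages: 26 × $26,180 = $680,680
Infringement not willful: no ×5 enhancement.
Combined award: $680,680 + $38,590 = $719,270
Costs: 30% of $719,270 = $215,781
Award plus costs: $719,270 + $215,781 = $935,051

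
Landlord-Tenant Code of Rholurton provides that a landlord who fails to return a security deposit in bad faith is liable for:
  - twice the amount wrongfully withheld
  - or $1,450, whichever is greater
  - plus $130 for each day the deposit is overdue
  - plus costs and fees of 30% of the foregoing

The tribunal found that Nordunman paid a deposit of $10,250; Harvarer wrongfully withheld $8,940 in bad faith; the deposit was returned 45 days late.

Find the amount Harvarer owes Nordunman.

Doubled: 2 × $8,940 = $17,880
Minimum $1,450: $17,880 meets the minimum, no increase.
Late-return penalty: 45 × $130 = $5,850
Damages plus late penalty: $17,880 + $5,850 = $23,730
Costs and fees: 30% of $23,730 = $7,119
Total recovery: $23,730 + $7,119 = $30,849

$30,849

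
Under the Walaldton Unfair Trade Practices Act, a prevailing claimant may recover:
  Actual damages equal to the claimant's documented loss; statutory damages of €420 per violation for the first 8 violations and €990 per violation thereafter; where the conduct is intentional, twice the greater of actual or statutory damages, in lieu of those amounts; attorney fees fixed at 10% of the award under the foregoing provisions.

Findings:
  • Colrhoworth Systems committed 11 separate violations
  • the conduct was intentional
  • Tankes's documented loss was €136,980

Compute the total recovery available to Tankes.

First 8 violations: 8 × €420 = €3,360
Remaining violations: (11 − 8) × €990 = €2,970
Statutory damages: €3,360 + €2,970 = €6,330
Greater of actual damages (€136,980) or statutory damages (€6,330): €136,980
Doubled: 2 × €136,980 = €273,960
Attorney fees: 10% of €273,960 = €27,396
Total recovery: €273,960 + €27,396 = €301,356

€301,356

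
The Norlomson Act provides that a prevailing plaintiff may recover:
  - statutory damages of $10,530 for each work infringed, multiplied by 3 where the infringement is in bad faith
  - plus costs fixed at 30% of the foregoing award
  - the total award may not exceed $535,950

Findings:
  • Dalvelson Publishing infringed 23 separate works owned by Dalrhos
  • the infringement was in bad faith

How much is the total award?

Award: $535,950

Statutory damages: 23 × $10,530 = $242,190
Trebled: 3 × $242,190 = $726,570
Costs: 30% of $726,570 = $217,971
Award plus costs: $726,570 + $217,971 = $944,541
Cap at $535,950: $944,541 exceeds the cap → $535,950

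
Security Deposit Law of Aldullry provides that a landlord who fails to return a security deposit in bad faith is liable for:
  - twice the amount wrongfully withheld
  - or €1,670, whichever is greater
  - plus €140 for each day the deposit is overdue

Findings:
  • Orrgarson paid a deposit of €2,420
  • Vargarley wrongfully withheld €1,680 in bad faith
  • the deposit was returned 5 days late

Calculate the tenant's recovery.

€4,060

Doubled: 2 × €1,680 = €3,360
Minimum €1,670: €3,360 meets the minimum, no increase.
Late-return penalty: 5 × €140 = €700
Damages plus late penalty: €3,360 + €700 = €4,060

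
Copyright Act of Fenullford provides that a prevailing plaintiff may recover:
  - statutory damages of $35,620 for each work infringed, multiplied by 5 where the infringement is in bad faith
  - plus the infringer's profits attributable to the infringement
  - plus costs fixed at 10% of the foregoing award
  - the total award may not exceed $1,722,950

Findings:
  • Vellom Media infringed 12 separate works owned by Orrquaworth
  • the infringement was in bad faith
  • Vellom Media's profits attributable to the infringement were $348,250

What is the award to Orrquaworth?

$1,722,950

Statutory damages: 12 × $35,620 = $427,440
Multiplied by 5: 5 × $427,440 = $2,137,200
Combined award: $2,137,200 + $348,250 = $2,485,450
Costs: 10% of $2,485,450 = $248,545
Award plus costs: $2,485,450 + $248,545 = $2,733,995
Cap at $1,722,950: $2,733,995 exceeds the cap → $1,722,950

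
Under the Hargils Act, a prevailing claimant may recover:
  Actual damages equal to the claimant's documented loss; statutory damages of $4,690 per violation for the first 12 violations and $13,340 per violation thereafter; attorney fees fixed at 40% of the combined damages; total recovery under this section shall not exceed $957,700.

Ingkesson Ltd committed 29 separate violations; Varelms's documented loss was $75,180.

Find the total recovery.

First 12 violations: 12 × $4,690 = $56,280
Remaining violations: (29 − 12) × $13,340 = $226,780
Statutory damages: $56,280 + $226,780 = $283,060
Combined damages: $75,180 + $283,060 = $358,240
Attorney fees: 40% of $358,240 = $143,296
Total before cap: $358,240 + $143,296 = $501,536
Cap at $957,700: $501,536 is within the cap, no reduction.

$501,536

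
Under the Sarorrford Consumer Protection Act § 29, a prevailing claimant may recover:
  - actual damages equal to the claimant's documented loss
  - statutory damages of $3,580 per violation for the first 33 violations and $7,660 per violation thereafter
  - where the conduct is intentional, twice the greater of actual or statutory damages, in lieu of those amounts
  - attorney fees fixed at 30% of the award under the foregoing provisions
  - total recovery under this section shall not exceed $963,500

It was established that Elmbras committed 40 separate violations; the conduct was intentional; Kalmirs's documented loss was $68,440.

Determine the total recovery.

First 33 violations: 33 × $3,580 = $118,140
Remaining violations: (40 − 33) × $7,660 = $53,620
Statutory damages: $118,140 + $53,620 = $171,760
Greater of actual damages ($68,440) or statutory damages ($171,760): $171,760
Doubled: 2 × $171,760 = $343,520
Attorney fees: 30% of $343,520 = $103,056
Total before cap: $343,520 + $103,056 = $446,576
Cap at $963,500: $446,576 is within the cap, no reduction.

$446,576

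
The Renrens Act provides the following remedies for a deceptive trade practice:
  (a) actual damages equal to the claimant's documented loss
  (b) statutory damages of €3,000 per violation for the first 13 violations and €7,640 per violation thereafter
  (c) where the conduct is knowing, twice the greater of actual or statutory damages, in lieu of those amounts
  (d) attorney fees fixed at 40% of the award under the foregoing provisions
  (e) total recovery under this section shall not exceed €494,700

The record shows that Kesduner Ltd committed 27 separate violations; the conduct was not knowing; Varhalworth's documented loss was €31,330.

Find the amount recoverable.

First 13 violations: 13 × €3,000 = €39,000
Remaining violations: (27 − 13) × €7,640 = €106,960
Statutory damages: €39,000 + €106,960 = €145,960
Conduct not knowing: the in-lieu enhancement does not apply.
Actual plus statutory damages: €31,330 + €145,960 = €177,290
Attorney fees: 40% of €177,290 = €70,916
Total before cap: €177,290 + €70,916 = €248,206
Cap at €494,700: €248,206 is within the cap, no reduction.

€248,206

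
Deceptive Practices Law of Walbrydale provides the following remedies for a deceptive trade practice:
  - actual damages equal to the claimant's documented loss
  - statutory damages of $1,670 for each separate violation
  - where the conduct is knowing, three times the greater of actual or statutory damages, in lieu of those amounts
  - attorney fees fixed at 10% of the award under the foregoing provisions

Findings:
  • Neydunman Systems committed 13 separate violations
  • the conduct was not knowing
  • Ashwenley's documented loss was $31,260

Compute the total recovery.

$58,267

Statutory damages: 13 × $1,670 = $21,710
Conduct not knowing: the in-lieu enhancement does not apply.
Actual plus statutory damages: $31,260 + $21,710 = $52,970
Attorney fees: 10% of $52,970 = $5,297
Total recovery: $52,970 + $5,297 = $58,267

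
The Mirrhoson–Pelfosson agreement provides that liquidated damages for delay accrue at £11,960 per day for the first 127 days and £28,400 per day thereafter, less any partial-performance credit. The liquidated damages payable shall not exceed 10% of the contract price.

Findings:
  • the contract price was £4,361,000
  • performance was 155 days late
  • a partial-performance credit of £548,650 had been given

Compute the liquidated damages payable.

First 127 days: 127 × £11,960 = £1,518,920
Remaining days: (155 − 127) × £28,400 = £795,200
Accrued per-day damages: £1,518,920 + £795,200 = £2,314,120
Less partial-performance credit: £2,314,120 − £548,650 = £1,765,470
Cap: 10% of £4,361,000 = £436,100
Cap at £436,100: £1,765,470 exceeds the cap → £436,100

Liquidated damages: £436,100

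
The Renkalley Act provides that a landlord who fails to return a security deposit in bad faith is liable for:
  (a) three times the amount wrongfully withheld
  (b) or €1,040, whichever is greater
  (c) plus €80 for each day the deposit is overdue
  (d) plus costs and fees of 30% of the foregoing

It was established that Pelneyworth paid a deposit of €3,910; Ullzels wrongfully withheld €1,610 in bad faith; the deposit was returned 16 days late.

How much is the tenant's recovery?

Recovery: €7,943

Trebled: 3 × €1,610 = €4,830
Minimum €1,040: €4,830 meets the minimum, no increase.
Late-return penalty: 16 × €80 = €1,280
Damages plus late penalty: €4,830 + €1,280 = €6,110
Costs and fees: 30% of €6,110 = €1,833
Total recovery: €6,110 + €1,833 = €7,943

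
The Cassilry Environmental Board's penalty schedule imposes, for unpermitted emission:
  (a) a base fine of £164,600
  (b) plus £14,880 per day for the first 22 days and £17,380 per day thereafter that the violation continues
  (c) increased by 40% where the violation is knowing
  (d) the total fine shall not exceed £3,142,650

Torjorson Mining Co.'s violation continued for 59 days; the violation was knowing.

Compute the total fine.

Civil penalty: £1,589,028

First 22 days: 22 × £14,880 = £327,360
Remaining days: (59 − 22) × £17,380 = £643,060
Per-day component: £327,360 + £643,060 = £970,420
Base plus per-day: £164,600 + £970,420 = £1,135,020
Enhancement: 40% of £1,135,020 = £454,008
Enhanced fine: £1,135,020 + £454,008 = £1,589,028
Cap at £3,142,650: £1,589,028 is within the cap, no reduction.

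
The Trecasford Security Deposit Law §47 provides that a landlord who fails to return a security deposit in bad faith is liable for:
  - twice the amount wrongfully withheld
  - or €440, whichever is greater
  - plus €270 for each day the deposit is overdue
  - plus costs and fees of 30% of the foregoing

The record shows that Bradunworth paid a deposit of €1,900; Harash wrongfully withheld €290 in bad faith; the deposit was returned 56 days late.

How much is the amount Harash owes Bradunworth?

€20,410

Doubled: 2 × €290 = €580
Minimum €440: €580 meets the minimum, no increase.
Late-return penalty: 56 × €270 = €15,120
Damages plus late penalty: €580 + €15,120 = €15,700
Costs and fees: 30% of €15,700 = €4,710
Total recovery: €15,700 + €4,710 = €20,410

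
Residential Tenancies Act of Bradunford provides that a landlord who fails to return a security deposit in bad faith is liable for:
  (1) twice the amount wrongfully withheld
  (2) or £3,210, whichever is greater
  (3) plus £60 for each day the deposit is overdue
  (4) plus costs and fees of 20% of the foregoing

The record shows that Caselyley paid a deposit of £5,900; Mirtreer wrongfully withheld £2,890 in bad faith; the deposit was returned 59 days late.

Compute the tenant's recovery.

Doubled: 2 × £2,890 = £5,780
Minimum £3,210: £5,780 meets the minimum, no increase.
Late-return penalty: 59 × £60 = £3,540
Damages plus late penalty: £5,780 + £3,540 = £9,320
Costs and fees: 20% of £9,320 = £1,864
Total recovery: £9,320 + £1,864 = £11,184

£11,184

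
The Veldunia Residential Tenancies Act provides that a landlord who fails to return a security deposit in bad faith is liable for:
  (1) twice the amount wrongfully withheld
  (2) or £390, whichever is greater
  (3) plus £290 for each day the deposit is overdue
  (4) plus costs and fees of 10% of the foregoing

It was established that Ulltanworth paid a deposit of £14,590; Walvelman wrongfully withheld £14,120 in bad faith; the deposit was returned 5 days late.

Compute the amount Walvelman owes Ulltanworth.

Doubled: 2 × £14,120 = £28,240
Minimum £390: £28,240 meets the minimum, no increase.
Late-return penalty: 5 × £290 = £1,450
Damages plus late penalty: £28,240 + £1,450 = £29,690
Costs and fees: 10% of £29,690 = £2,969
Total recovery: £29,690 + £2,969 = £32,659

£32,659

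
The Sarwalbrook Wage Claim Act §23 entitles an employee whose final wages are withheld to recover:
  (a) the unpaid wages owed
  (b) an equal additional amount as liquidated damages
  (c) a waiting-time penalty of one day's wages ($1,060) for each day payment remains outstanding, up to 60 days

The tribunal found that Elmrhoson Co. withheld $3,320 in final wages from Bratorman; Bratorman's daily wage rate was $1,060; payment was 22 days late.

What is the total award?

Liquidated damages (equal amount): $3,320
Penalty days: min(22, 60) = 22
Waiting-time penalty: 22 × $1,060 = $23,320
Total award: $3,320 + $3,320 + $23,320 = $29,960

$29,960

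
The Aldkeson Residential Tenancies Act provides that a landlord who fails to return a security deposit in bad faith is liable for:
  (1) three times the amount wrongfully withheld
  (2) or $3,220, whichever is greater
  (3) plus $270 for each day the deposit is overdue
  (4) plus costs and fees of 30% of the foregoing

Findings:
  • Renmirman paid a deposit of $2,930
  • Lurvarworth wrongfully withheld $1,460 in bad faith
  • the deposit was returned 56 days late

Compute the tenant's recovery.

Trebled: 3 × $1,460 = $4,380
Minimum $3,220: $4,380 meets the minimum, no increase.
Late-return penalty: 56 × $270 = $15,120
Damages plus late penalty: $4,380 + $15,120 = $19,500
Costs and fees: 30% of $19,500 = $5,850
Total recovery: $19,500 + $5,850 = $25,350

$25,350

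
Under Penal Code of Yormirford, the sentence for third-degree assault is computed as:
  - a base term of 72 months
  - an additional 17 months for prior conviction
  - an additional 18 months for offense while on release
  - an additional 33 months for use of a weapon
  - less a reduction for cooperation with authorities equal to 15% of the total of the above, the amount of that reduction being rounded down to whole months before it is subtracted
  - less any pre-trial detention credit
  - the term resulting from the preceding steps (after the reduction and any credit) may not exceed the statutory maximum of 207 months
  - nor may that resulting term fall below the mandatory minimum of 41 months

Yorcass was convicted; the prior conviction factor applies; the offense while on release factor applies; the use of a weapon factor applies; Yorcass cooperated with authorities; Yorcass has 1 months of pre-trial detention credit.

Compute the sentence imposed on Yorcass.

118 months

Prior conviction enhancement: +17 months
Offense while on release enhancement: +18 months
Use of a weapon enhancement: +33 months
Adjusted term: 72 months + 17 months + 18 months + 33 months = 140 months
Cooperation with authorities reduction: 15% of 140 months = 21 months (rounded down)
After reduction: 140 − 21 = 119 months
Less pre-trial detention credit: 119 months − 1 months = 118 months
Cap at 207 months: 118 months is within the cap, no reduction.
Minimum 41 months: 118 months meets the minimum, no increase.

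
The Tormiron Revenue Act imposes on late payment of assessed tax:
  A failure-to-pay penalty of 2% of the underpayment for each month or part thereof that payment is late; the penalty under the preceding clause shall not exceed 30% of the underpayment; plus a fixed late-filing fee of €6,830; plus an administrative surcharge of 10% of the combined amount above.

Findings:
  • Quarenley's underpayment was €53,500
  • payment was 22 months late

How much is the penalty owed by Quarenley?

€25,168

Accrued rate: 2% × 22 = 44%, capped at 30% → 30%
Failure-to-pay penalty: 30% of €53,500 = €16,050
Penalty before surcharge: €16,050 + €6,830 = €22,880
Administrative surcharge: 10% of €22,880 = €2,288
Total penalty: €22,880 + €2,288 = €25,168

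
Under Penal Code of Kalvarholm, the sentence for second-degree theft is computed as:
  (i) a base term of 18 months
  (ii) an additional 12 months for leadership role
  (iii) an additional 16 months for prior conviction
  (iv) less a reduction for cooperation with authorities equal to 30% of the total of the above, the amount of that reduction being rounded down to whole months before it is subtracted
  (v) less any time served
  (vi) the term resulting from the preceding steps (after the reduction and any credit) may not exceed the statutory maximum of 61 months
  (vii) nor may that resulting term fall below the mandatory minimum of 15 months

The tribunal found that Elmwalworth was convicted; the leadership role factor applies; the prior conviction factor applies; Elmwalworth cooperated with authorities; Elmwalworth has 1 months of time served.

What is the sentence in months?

Leadership role enhancement: +12 months
Prior conviction enhancement: +16 months
Adjusted term: 18 months + 12 months + 16 months = 46 months
Cooperation with authorities reduction: 30% of 46 months = 13 months (rounded down)
After reduction: 46 − 13 = 33 months
Less time served: 33 months − 1 months = 32 months
Cap at 61 months: 32 months is within the cap, no reduction.
Minimum 15 months: 32 months meets the minimum, no increase.

32 months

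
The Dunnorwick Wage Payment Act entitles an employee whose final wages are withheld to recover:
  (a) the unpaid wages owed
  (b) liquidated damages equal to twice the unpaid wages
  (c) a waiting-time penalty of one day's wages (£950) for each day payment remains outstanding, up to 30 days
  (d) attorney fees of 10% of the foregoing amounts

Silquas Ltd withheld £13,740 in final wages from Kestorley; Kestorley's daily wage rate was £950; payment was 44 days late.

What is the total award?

£76,692

Doubled: 2 × £13,740 = £27,480
Penalty days: min(44, 30) = 30
Waiting-time penalty: 30 × £950 = £28,500
Subtotal: £13,740 + £27,480 + £28,500 = £69,720
Attorney fees: 10% of £69,720 = £6,972
Total award: £69,720 + £6,972 = £76,692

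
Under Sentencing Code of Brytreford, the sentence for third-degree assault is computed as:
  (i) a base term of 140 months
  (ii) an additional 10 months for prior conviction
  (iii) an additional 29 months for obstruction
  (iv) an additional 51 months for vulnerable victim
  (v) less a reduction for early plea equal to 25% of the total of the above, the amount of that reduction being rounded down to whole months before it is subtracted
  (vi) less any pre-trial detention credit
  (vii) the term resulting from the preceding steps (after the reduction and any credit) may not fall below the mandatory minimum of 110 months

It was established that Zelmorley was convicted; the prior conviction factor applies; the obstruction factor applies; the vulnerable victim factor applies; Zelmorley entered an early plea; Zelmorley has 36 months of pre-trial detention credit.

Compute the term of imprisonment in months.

Sentence: 137 months

Prior conviction enhancement: +10 months
Obstruction enhancement: +29 months
Vulnerable victim enhancement: +51 months
Adjusted term: 140 months + 10 months + 29 months + 51 months = 230 months
Early plea reduction: 25% of 230 months = 57 months (rounded down)
After reduction: 230 − 57 = 173 months
Less pre-trial detention credit: 173 months − 36 months = 137 months
Minimum 110 months: 137 months meets the minimum, no increase.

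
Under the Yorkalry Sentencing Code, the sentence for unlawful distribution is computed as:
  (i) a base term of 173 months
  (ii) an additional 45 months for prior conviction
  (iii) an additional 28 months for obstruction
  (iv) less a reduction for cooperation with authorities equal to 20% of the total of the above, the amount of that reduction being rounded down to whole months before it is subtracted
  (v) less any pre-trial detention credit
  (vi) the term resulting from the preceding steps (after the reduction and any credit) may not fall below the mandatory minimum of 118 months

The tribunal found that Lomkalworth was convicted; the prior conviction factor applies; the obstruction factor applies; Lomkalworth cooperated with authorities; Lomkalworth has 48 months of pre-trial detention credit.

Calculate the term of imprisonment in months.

149 months

Prior conviction enhancement: +45 months
Obstruction enhancement: +28 months
Adjusted term: 173 months + 45 months + 28 months = 246 months
Cooperation with authorities reduction: 20% of 246 months = 49 months (rounded down)
After reduction: 246 − 49 = 197 months
Less pre-trial detention credit: 197 months − 48 months = 149 months
Minimum 118 months: 149 months meets the minimum, no increase.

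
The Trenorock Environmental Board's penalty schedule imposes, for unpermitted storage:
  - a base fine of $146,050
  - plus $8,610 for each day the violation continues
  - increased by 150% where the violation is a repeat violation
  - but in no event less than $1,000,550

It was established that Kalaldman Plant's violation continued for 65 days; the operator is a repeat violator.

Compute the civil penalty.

Per-day component: 65 × $8,610 = $559,650
Base plus per-day: $146,050 + $559,650 = $705,700
Enhancement: 150% of $705,700 = $1,058,550
Enhanced fine: $705,700 + $1,058,550 = $1,764,250
Minimum $1,000,550: $1,764,250 meets the minimum, no increase.

$1,764,250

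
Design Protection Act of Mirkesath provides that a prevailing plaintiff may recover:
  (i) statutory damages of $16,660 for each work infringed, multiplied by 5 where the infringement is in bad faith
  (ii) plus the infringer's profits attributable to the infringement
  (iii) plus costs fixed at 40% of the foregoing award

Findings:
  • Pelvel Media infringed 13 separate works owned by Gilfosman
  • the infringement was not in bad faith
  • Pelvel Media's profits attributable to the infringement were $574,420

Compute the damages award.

Statutory damages: 13 × $16,660 = $216,580
Infringement not in bad faith: no ×5 enhancement.
Combined award: $216,580 + $574,420 = $791,000
Costs: 40% of $791,000 = $316,400
Award plus costs: $791,000 + $316,400 = $1,107,400

$1,107,400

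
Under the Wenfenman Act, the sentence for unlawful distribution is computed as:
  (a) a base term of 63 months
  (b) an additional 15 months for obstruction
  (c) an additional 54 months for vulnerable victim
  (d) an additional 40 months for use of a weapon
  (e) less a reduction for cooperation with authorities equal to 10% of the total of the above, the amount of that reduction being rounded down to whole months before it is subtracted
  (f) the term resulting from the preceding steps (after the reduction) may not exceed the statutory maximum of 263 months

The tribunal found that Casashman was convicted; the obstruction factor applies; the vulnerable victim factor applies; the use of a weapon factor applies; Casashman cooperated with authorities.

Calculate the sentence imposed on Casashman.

155 months

Obstruction enhancement: +15 months
Vulnerable victim enhancement: +54 months
Use of a weapon enhancement: +40 months
Adjusted term: 63 months + 15 months + 54 months + 40 months = 172 months
Cooperation with authorities reduction: 10% of 172 months = 17 months (rounded down)
After reduction: 172 − 17 = 155 months
Cap at 263 months: 155 months is within the cap, no reduction.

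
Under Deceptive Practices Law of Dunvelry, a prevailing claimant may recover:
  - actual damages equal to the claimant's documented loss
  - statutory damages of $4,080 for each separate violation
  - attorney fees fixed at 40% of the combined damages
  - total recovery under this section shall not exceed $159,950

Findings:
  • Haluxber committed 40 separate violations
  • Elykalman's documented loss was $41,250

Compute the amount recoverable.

Total recovery: $159,950

Statutory damages: 40 × $4,080 = $163,200
Combined damages: $41,250 + $163,200 = $204,450
Attorney fees: 40% of $204,450 = $81,780
Total before cap: $204,450 + $81,780 = $286,230
Cap at $159,950: $286,230 exceeds the cap → $159,950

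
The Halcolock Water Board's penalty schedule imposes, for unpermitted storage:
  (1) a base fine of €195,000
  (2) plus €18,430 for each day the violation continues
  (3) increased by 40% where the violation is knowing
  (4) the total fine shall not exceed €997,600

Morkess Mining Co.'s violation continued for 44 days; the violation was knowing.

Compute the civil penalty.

Civil penalty: €997,600

Per-day component: 44 × €18,430 = €810,920
Base plus per-day: €195,000 + €810,920 = €1,005,920
Enhancement: 40% of €1,005,920 = €402,368
Enhanced fine: €1,005,920 + €402,368 = €1,408,288
Cap at €997,600: €1,408,288 exceeds the cap → €997,600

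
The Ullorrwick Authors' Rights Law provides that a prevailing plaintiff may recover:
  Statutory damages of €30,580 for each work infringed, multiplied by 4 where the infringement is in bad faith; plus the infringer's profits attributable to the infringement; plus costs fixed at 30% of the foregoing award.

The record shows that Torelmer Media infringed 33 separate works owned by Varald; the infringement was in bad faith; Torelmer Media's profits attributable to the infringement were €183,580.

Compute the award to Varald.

Statutory damages: 33 × €30,580 = €1,009,140
Multiplied by 4: 4 × €1,009,140 = €4,036,560
Combined award: €4,036,560 + €183,580 = €4,220,140
Costs: 30% of €4,220,140 = €1,266,042
Award plus costs: €4,220,140 + €1,266,042 = €5,486,182

Award: €5,486,182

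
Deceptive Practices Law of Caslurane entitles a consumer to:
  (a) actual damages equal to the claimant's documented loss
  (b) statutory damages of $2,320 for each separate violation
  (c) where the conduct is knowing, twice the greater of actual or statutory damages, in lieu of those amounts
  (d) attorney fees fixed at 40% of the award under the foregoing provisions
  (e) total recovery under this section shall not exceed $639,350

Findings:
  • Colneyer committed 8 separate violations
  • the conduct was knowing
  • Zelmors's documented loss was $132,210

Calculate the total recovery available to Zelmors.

$370,188

Statutory damages: 8 × $2,320 = $18,560
Greater of actual damages ($132,210) or statutory damages ($18,560): $132,210
Doubled: 2 × $132,210 = $264,420
Attorney fees: 40% of $264,420 = $105,768
Total before cap: $264,420 + $105,768 = $370,188
Cap at $639,350: $370,188 is within the cap, no reduction.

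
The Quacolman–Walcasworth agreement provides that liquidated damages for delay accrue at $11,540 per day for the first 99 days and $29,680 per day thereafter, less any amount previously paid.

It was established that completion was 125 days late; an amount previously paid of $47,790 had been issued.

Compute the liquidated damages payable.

$1,866,350

First 99 days: 99 × $11,540 = $1,142,460
Remaining days: (125 − 99) × $29,680 = $771,680
Accrued per-day damages: $1,142,460 + $771,680 = $1,914,140
Less amount previously paid: $1,914,140 − $47,790 = $1,866,350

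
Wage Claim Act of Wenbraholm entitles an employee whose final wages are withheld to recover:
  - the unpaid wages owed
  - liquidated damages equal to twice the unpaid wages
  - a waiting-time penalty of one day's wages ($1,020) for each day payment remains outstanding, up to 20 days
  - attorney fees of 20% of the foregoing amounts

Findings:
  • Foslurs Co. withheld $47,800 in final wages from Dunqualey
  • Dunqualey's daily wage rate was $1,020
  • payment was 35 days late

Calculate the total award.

$196,560

Doubled: 2 × $47,800 = $95,600
Penalty days: min(35, 20) = 20
Waiting-time penalty: 20 × $1,020 = $20,400
Subtotal: $47,800 + $95,600 + $20,400 = $163,800
Attorney fees: 20% of $163,800 = $32,760
Total award: $163,800 + $32,760 = $196,560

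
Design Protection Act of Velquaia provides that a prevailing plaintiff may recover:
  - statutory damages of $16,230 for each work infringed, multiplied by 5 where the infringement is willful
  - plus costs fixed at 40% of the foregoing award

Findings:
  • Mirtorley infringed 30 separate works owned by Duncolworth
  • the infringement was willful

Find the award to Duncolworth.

$3,408,300

Statutory damages: 30 × $16,230 = $486,900
Multiplied by 5: 5 × $486,900 = $2,434,500
Costs: 40% of $2,434,500 = $973,800
Award plus costs: $2,434,500 + $973,800 = $3,408,300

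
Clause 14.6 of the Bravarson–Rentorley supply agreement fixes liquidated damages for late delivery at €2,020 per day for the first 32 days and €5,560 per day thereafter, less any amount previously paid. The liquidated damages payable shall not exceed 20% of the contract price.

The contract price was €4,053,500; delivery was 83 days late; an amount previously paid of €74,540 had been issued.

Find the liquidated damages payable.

€273,660

First 32 days: 32 × €2,020 = €64,640
Remaining days: (83 − 32) × €5,560 = €283,560
Accrued per-day damages: €64,640 + €283,560 = €348,200
Less amount previously paid: €348,200 − €74,540 = €273,660
Cap: 20% of €4,053,500 = €810,700
Cap at €810,700: €273,660 is within the cap, no reduction.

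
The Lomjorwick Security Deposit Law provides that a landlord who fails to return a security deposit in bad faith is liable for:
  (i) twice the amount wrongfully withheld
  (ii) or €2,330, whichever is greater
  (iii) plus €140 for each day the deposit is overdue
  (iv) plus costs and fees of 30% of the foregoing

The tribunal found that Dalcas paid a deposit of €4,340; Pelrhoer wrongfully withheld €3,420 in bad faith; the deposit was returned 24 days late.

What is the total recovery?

€13,260

Doubled: 2 × €3,420 = €6,840
Minimum €2,330: €6,840 meets the minimum, no increase.
Late-return penalty: 24 × €140 = €3,360
Damages plus late penalty: €6,840 + €3,360 = €10,200
Costs and fees: 30% of €10,200 = €3,060
Total recovery: €10,200 + €3,060 = €13,260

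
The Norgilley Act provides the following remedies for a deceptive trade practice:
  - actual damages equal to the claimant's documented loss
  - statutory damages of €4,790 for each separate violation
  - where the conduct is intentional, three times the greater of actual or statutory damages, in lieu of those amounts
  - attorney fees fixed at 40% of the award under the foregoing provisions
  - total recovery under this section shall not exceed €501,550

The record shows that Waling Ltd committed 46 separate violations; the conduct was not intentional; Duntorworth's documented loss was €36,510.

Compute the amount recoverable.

Statutory damages: 46 × €4,790 = €220,340
Conduct not intentional: the in-lieu enhancement does not apply.
Actual plus statutory damages: €36,510 + €220,340 = €256,850
Attorney fees: 40% of €256,850 = €102,740
Total before cap: €256,850 + €102,740 = €359,590
Cap at €501,550: €359,590 is within the cap, no reduction.

Total recovery: €359,590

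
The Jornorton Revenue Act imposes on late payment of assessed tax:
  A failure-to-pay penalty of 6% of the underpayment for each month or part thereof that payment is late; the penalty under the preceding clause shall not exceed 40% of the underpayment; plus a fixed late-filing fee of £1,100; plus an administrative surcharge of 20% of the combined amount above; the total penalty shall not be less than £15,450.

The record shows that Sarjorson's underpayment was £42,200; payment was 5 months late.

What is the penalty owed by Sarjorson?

Penalty: £16,512

Accrued rate: 6% × 5 = 30%, capped at 40% → 30%
Failure-to-pay penalty: 30% of £42,200 = £12,660
Penalty before surcharge: £12,660 + £1,100 = £13,760
Administrative surcharge: 20% of £13,760 = £2,752
Total penalty: £13,760 + £2,752 = £16,512
Minimum £15,450: £16,512 meets the minimum, no increase.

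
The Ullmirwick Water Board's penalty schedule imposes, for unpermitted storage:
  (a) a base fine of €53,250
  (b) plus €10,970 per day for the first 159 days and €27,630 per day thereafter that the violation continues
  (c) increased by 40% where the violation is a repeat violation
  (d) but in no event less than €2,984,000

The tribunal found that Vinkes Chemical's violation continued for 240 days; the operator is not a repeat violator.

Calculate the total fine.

First 159 days: 159 × €10,970 = €1,744,230
Remaining days: (240 − 159) × €27,630 = €2,238,030
Per-day component: €1,744,230 + €2,238,030 = €3,982,260
Base plus per-day: €53,250 + €3,982,260 = €4,035,510
The operator is not a repeat violator: no 40% increase.
Minimum €2,984,000: €4,035,510 meets the minimum, no increase.

€4,035,510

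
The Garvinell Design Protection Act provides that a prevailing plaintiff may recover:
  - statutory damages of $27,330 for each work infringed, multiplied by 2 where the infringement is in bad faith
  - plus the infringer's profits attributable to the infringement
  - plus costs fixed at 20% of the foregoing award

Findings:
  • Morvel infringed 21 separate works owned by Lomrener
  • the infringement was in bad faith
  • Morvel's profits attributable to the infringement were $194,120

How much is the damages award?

Statutory damages: 21 × $27,330 = $573,930
Doubled: 2 × $573,930 = $1,147,860
Combined award: $1,147,860 + $194,120 = $1,341,980
Costs: 20% of $1,341,980 = $268,396
Award plus costs: $1,341,980 + $268,396 = $1,610,376

$1,610,376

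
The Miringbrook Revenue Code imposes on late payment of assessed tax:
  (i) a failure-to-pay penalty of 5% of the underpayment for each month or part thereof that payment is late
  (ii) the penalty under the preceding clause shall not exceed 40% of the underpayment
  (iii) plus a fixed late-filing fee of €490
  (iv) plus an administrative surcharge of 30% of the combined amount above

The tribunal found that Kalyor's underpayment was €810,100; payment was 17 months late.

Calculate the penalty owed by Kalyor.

Accrued rate: 5% × 17 = 85%, capped at 40% → 40%
Failure-to-pay penalty: 40% of €810,100 = €324,040
Penalty before surcharge: €324,040 + €490 = €324,530
Administrative surcharge: 30% of €324,530 = €97,359
Total penalty: €324,530 + €97,359 = €421,889

€421,889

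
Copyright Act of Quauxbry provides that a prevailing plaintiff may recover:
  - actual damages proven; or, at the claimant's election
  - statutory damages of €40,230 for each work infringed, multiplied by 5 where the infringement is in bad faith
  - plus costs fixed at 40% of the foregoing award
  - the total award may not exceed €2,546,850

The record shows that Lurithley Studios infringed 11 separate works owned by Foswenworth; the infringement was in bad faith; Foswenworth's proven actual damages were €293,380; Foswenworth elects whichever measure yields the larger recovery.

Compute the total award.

€2,546,850

Statutory damages: 11 × €40,230 = €442,530
Multiplied by 5: 5 × €442,530 = €2,212,650
Greater of actual damages (€293,380) or enhanced statutory damages (€2,212,650): €2,212,650
Costs: 40% of €2,212,650 = €885,060
Award plus costs: €2,212,650 + €885,060 = €3,097,710
Cap at €2,546,850: €3,097,710 exceeds the cap → €2,546,850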